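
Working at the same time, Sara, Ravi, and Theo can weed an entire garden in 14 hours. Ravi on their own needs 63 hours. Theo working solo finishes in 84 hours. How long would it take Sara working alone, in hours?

252/11 hours

Combined rate is 1/14 per hour.
Known contribution: 1/63 + 1/84 = (4 + 3)/252 = 7/252 = 1/36 per hour.
So Sara's rate is 1/14 − 1/36 = 11/252, meaning 252/11 hours alone.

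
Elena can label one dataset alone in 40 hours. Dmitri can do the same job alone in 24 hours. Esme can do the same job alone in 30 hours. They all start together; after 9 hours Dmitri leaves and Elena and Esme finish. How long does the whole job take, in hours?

In the first 9 hours the combined rate is 1/10, so 9/10 of the job is done, leaving 1/10.
After Dmitri leaves the rate is 7/120 per hour; the remaining 1/10 takes 12/7 hours.
Total = 9 + 12/7 = 75/7 hours.

75/7 hours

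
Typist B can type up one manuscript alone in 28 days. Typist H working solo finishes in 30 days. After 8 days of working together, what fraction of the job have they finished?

Combined rate: 1/28 + 1/30 = (15 + 14)/420 = 29/420 per day.
In 8 days they complete 8·29/420 = 58/105 of the job.

58/105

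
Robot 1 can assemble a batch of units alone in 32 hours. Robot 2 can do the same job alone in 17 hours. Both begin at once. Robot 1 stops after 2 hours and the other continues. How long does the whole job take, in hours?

In the first 2 hours the combined rate is 49/544, so 49/272 of the job is done, leaving 223/272.
After robot 1 leaves the rate is 1/17 per hour; the remaining 223/272 takes 223/16 hours.
Total = 2 + 223/16 = 255/16 hours.

255/16 hours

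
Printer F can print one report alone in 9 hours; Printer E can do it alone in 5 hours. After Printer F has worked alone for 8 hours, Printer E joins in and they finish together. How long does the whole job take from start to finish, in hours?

In 8 hours Printer F does 8/9 of the job, leaving 1/9.
Printer F and Printer E together work at 14/45 per hour, so finishing takes 1/9 ÷ 14/45 = 5/14 hours.
Total time = 8 + 5/14 = 117/14 hours.

117/14 hours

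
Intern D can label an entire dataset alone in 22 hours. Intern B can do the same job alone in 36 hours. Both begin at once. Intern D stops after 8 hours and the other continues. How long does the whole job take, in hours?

In the first 8 hours the combined rate is 29/396, so 58/99 of the job is done, leaving 41/99.
After intern D leaves the rate is 1/36 per hour; the remaining 41/99 takes 164/11 hours.
Total = 8 + 164/11 = 252/11 hours.

252/11 hours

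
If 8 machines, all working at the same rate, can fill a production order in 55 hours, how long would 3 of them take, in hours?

440/3 hours

Total work is 8·55 = 440 machine-hours.
With 3 machines: 440/3 hours.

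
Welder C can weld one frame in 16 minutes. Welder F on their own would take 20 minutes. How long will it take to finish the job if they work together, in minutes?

Combined rate: 1/16 + 1/20 = (5 + 4)/80 = 9/80 per minute.
Time = 1 ÷ (9/80) = 80/9 minutes.

80/9 minutes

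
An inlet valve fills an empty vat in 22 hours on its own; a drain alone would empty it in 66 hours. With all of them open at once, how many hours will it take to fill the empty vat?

33 hours

Net rate = 1/22 − 1/66 = (3 − 1)/66 = 2/66 = 1/33 per hour.
Filling time = 1 ÷ (1/33) = 33 hours.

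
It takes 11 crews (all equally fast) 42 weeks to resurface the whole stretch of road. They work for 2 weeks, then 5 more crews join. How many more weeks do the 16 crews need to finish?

55/2 weeks

One crew does 1/462 of the job per week.
After 2 weeks with 11 crews, 1/21 is done (20/21 left).
With 16 crews the rate is 16/462 = 8/231, so the rest takes 20/21 ÷ 8/231 = 55/2 weeks.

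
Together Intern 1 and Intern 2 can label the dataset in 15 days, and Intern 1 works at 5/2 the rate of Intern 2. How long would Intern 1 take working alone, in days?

Let Intern 2's rate be r; then Intern 1's rate is (5/2)r, so together (5/2 + 1)r = (7/2)r = 1/15.
Thus r = 2/105 per day.
Intern 2 alone: 105/2 days; Intern 1 alone: 21 days.

21 days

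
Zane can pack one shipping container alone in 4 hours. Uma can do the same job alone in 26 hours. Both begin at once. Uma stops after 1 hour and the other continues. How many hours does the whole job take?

In the first 1 hour the combined rate is 15/52, so 15/52 of the job is done, leaving 37/52.
After Uma leaves the rate is 1/4 per hour; the remaining 37/52 takes 37/13 hours.
Total = 1 + 37/13 = 50/13 hours.

50/13 hours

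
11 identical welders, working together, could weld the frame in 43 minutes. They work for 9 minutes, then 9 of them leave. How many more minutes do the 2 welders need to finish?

One welder does 1/473 of the job per minute.
After 9 minutes with 11 welders, 9/43 is done (34/43 left).
With 2 welders the rate is 2/473, so the rest takes 34/43 ÷ 2/473 = 187 minutes.

187 minutes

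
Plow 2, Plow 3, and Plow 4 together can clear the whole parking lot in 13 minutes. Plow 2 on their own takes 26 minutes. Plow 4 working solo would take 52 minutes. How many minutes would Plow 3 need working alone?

52 minutes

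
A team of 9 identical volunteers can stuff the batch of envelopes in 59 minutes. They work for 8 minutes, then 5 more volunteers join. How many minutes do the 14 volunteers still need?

One volunteer does 1/531 of the job per minute.
After 8 minutes with 9 volunteers, 8/59 is done (51/59 left).
With 14 volunteers the rate is 14/531, so the rest takes 51/59 ÷ 14/531 = 459/14 minutes.

459/14 minutes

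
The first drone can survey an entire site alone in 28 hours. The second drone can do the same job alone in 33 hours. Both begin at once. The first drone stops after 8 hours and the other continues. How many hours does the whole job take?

In the first 8 hours the combined rate is 61/924, so 122/231 of the job is done, leaving 109/231.
After the first drone leaves the rate is 1/33 per hour; the remaining 109/231 takes 109/7 hours.
Total = 8 + 109/7 = 165/7 hours.

165/7 hours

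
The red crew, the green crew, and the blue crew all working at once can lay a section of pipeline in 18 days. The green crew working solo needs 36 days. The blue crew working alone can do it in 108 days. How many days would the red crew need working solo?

54 days

Combined rate is 1/18 per day.
Known contribution: 1/36 + 1/108 = (3 + 1)/108 = 4/108 = 1/27 per day.
So the red crew's rate is 1/18 − 1/27 = 1/54, meaning 54 days alone.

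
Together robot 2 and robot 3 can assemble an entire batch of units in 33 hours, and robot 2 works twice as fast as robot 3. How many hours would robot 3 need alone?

99 hours

Let robot 3's rate be r; then robot 2's rate is 2r, so together (2 + 1)r = 3r = 1/33.
Thus r = 1/99 per hour.
Robot 3 alone: 99 hours; robot 2 alone: 99/2 hours.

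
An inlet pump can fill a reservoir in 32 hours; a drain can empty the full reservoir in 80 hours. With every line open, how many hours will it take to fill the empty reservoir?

Net rate = 1/32 − 1/80 = (5 − 2)/160 = 3/160 per hour.
Filling time = 1 ÷ (3/160) = 160/3 hours.

160/3 hours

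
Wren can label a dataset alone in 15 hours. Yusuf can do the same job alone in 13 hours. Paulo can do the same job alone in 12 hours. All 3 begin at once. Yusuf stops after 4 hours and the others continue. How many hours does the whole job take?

60/13 hours

In the first 4 hours the combined rate is 59/260, so 59/65 of the job is done, leaving 6/65.
After Yusuf leaves the rate is 3/20 per hour; the remaining 6/65 takes 8/13 hours.
Total = 4 + 8/13 = 60/13 hours.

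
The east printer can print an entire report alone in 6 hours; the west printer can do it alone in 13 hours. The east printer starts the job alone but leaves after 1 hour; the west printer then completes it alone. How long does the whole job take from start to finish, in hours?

In 1 hour the east printer does 1/6 of the job, leaving 5/6.
The west printer works at 1/13 per hour, so finishing takes 5/6 ÷ 1/13 = 65/6 hours.
Total time = 1 + 65/6 = 71/6 hours.

71/6 hours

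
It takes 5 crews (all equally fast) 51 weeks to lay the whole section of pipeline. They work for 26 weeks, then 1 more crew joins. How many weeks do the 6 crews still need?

One crew does 1/255 of the job per week.
After 26 weeks with 5 crews, 26/51 is done (25/51 left).
With 6 crews the rate is 6/255 = 2/85, so the rest takes 25/51 ÷ 2/85 = 125/6 weeks.

125/6 weeks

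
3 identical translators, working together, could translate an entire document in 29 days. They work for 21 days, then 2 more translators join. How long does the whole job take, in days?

129/5 days

One translator does 1/87 of the job per day.
After 21 days with 3 translators, 21/29 is done (8/29 left).
With 5 translators the rate is 5/87, so the rest takes 8/29 ÷ 5/87 = 24/5 days.
Total = 21 + 24/5 = 129/5 days.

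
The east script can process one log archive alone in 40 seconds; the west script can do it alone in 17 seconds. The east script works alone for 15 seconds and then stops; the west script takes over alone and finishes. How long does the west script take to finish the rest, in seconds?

In 15 seconds the east script does 15/40 = 3/8 of the job, leaving 5/8.
The west script works at 1/17 per second, so finishing takes 5/8 ÷ 1/17 = 85/8 seconds.

85/8 seconds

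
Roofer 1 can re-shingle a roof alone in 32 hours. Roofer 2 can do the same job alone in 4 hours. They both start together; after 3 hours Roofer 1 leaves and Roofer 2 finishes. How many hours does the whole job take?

In the first 3 hours the combined rate is 9/32, so 27/32 of the job is done, leaving 5/32.
After Roofer 1 leaves the rate is 1/4 per hour; the remaining 5/32 takes 5/8 hours.
Total = 3 + 5/8 = 29/8 hours.

29/8 hours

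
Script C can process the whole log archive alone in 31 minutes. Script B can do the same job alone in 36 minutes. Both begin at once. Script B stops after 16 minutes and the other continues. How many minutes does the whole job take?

In the first 16 minutes the combined rate is 67/1116, so 268/279 of the job is done, leaving 11/279.
After script B leaves the rate is 1/31 per minute; the remaining 11/279 takes 11/9 minutes.
Total = 16 + 11/9 = 155/9 minutes.

155/9 minutes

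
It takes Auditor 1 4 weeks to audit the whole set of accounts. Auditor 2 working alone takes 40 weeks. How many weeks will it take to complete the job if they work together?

Combined rate: 1/4 + 1/40 = (10 + 1)/40 = 11/40 per week.
Time = 1 ÷ (11/40) = 40/11 weeks.

40/11 weeks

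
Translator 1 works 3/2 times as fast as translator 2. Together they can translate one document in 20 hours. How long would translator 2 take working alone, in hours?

50 hours

Let translator 2's rate be r; then translator 1's rate is (3/2)r, so together (3/2 + 1)r = (5/2)r = 1/20.
Thus r = 1/50 per hour.
Translator 2 alone: 50 hours; translator 1 alone: 100/3 hours.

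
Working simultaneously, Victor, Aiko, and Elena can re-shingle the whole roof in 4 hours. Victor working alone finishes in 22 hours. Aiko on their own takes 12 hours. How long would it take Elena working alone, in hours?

Combined rate is 1/4 per hour.
Known contribution: 1/22 + 1/12 = (6 + 11)/132 = 17/132 per hour.
So Elena's rate is 1/4 − 17/132 = 4/33, meaning 33/4 hours alone.

33/4 hours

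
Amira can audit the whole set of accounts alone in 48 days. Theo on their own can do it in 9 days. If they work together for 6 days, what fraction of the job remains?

Combined rate: 1/48 + 1/9 = (3 + 16)/144 = 19/144 per day.
In 6 days they complete 6·19/144 = 19/24 of the job.
So 5/24 remains.

5/24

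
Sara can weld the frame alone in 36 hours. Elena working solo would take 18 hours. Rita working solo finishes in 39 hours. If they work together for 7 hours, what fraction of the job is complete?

Combined rate: 1/36 + 1/18 + 1/39 = (13 + 26 + 12)/468 = 51/468 = 17/156 per hour.
In 7 hours they complete 7·17/156 = 119/156 of the job.

119/156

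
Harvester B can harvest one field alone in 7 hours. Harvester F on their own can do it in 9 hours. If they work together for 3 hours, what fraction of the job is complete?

16/21

Combined rate: 1/7 + 1/9 = (9 + 7)/63 = 16/63 per hour.
In 3 hours they complete 3·16/63 = 16/21 of the job.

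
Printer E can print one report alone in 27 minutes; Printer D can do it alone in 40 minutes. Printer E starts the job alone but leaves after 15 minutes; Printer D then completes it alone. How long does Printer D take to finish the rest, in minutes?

In 15 minutes Printer E does 15/27 = 5/9 of the job, leaving 4/9.
Printer D works at 1/40 per minute, so finishing takes 4/9 ÷ 1/40 = 160/9 minutes.

160/9 minutes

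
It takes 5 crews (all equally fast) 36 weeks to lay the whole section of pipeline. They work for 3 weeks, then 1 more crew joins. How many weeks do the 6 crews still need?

One crew does 1/180 of the job per week.
After 3 weeks with 5 crews, 1/12 is done (11/12 left).
With 6 crews the rate is 6/180 = 1/30, so the rest takes 11/12 ÷ 1/30 = 55/2 weeks.

55/2 weeks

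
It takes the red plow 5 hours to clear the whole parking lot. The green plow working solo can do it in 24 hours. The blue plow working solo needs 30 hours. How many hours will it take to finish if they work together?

Combined rate: 1/5 + 1/24 + 1/30 = (24 + 5 + 4)/120 = 33/120 = 11/40 per hour.
Time = 1 ÷ (11/40) = 40/11 hours.

40/11 hours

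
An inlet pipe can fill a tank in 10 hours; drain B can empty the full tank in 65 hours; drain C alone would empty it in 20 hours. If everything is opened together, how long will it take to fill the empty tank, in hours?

Net rate = 1/10 − 1/65 − 1/20 = (26 − 4 − 13)/260 = 9/260 per hour.
Filling time = 1 ÷ (9/260) = 260/9 hours.

260/9 hours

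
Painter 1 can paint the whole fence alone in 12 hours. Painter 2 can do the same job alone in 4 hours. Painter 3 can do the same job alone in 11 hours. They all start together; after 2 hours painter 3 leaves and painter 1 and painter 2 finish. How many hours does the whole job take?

27/11 hours

In the first 2 hours the combined rate is 14/33, so 28/33 of the job is done, leaving 5/33.
After painter 3 leaves the rate is 1/3 per hour; the remaining 5/33 takes 5/11 hours.
Total = 2 + 5/11 = 27/11 hours.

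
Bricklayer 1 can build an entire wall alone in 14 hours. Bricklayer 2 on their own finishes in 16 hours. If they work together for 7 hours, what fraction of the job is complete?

Combined rate: 1/14 + 1/16 = (8 + 7)/112 = 15/112 per hour.
In 7 hours they complete 7·15/112 = 15/16 of the job.

15/16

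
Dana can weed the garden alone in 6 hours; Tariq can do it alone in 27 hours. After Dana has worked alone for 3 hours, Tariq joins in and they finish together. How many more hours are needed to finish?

27/11 hours

In 3 hours Dana does 3/6 = 1/2 of the job, leaving 1/2.
Dana and Tariq together work at 11/54 per hour, so finishing takes 1/2 ÷ 11/54 = 27/11 hours.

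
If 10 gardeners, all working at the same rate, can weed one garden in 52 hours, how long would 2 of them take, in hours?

260 hours

Total work is 10·52 = 520 gardener-hours.
With 2 gardeners: 520/2 = 260 hours.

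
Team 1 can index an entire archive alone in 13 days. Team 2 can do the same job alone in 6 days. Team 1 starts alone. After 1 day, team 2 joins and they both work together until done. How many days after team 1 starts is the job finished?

91/19 days

In the first 1 day team 1 alone does 1/13 of the job, leaving 12/13.
Once everyone is working, combined rate: 1/13 + 1/6 = (6 + 13)/78 = 19/78 per day.
Remaining 12/13 at 19/78 per day takes 72/19 days.
Total from the start = 1 + 72/19 = 91/19 days.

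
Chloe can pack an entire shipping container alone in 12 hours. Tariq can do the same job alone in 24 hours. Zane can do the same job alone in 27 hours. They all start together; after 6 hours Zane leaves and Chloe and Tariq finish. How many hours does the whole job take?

56/9 hours

In the first 6 hours the combined rate is 35/216, so 35/36 of the job is done, leaving 1/36.
After Zane leaves the rate is 1/8 per hour; the remaining 1/36 takes 2/9 hours.
Total = 6 + 2/9 = 56/9 hours.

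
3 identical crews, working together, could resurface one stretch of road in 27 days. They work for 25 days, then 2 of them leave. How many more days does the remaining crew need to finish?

One crew does 1/81 of the job per day.
After 25 days with 3 crews, 25/27 is done (2/27 left).
With 1 crew the rate is 1/81, so the rest takes 2/27 ÷ 1/81 = 6 days.

6 days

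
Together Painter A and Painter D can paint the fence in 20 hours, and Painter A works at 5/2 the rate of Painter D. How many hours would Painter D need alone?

70 hours

Let Painter D's rate be r; then Painter A's rate is (5/2)r, so together (5/2 + 1)r = (7/2)r = 1/20.
Thus r = 1/70 per hour.
Painter D alone: 70 hours; Painter A alone: 28 hours.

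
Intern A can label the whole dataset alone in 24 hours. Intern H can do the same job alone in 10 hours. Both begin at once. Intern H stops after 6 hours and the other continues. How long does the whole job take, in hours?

48/5 hours

In the first 6 hours the combined rate is 17/120, so 17/20 of the job is done, leaving 3/20.
After Intern H leaves the rate is 1/24 per hour; the remaining 3/20 takes 18/5 hours.
Total = 6 + 18/5 = 48/5 hours.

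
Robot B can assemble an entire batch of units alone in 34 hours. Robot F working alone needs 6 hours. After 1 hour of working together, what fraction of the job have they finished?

10/51

Combined rate: 1/34 + 1/6 = (3 + 17)/102 = 20/102 = 10/51 per hour.
In 1 hour they complete 1·10/51 = 10/51 of the job.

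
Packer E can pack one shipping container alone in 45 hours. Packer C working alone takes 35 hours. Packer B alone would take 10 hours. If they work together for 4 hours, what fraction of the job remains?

Combined rate: 1/45 + 1/35 + 1/10 = (14 + 18 + 63)/630 = 95/630 = 19/126 per hour.
In 4 hours they complete 4·19/126 = 38/63 of the job.
So 25/63 remains.

25/63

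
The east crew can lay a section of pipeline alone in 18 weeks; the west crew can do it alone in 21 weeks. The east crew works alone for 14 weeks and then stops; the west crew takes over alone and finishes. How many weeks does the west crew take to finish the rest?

14/3 weeks

In 14 weeks the east crew does 14/18 = 7/9 of the job, leaving 2/9.
The west crew works at 1/21 per week, so finishing takes 2/9 ÷ 1/21 = 14/3 weeks.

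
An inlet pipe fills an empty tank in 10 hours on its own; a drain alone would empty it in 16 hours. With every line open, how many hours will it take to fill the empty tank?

Net rate = 1/10 − 1/16 = (8 − 5)/80 = 3/80 per hour.
Filling time = 1 ÷ (3/80) = 80/3 hours.

80/3 hours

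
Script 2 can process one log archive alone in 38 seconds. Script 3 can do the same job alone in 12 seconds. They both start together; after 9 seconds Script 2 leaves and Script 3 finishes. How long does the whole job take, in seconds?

174/19 seconds

In the first 9 seconds the combined rate is 25/228, so 75/76 of the job is done, leaving 1/76.
After Script 2 leaves the rate is 1/12 per second; the remaining 1/76 takes 3/19 seconds.
Total = 9 + 3/19 = 174/19 seconds.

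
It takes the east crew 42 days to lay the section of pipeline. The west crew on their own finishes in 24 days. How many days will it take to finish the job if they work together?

Combined rate: 1/42 + 1/24 = (4 + 7)/168 = 11/168 per day.
Time = 1 ÷ (11/168) = 168/11 days.

168/11 days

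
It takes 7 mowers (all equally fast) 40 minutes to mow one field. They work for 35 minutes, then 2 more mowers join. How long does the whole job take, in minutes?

One mower does 1/280 of the job per minute.
After 35 minutes with 7 mowers, 7/8 is done (1/8 left).
With 9 mowers the rate is 9/280, so the rest takes 1/8 ÷ 9/280 = 35/9 minutes.
Total = 35 + 35/9 = 350/9 minutes.

350/9 minutes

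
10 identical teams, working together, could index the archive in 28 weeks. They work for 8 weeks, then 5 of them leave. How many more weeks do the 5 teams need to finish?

40 weeks

One team does 1/280 of the job per week.
After 8 weeks with 10 teams, 2/7 is done (5/7 left).
With 5 teams the rate is 5/280 = 1/56, so the rest takes 5/7 ÷ 1/56 = 40 weeks.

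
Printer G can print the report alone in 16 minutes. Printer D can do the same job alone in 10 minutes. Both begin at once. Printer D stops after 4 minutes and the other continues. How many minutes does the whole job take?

In the first 4 minutes the combined rate is 13/80, so 13/20 of the job is done, leaving 7/20.
After Printer D leaves the rate is 1/16 per minute; the remaining 7/20 takes 28/5 minutes.
Total = 4 + 28/5 = 48/5 minutes.

48/5 minutes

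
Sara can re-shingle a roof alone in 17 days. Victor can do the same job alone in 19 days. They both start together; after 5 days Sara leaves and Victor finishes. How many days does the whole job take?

In the first 5 days the combined rate is 36/323, so 180/323 of the job is done, leaving 143/323.
After Sara leaves the rate is 1/19 per day; the remaining 143/323 takes 143/17 days.
Total = 5 + 143/17 = 228/17 days.

228/17 days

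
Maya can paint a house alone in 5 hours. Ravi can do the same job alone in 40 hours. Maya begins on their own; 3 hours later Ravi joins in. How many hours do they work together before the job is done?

In the first 3 hours Maya alone does 3/5 of the job, leaving 2/5.
Once everyone is working, combined rate: 1/5 + 1/40 = (8 + 1)/40 = 9/40 per hour.
Remaining 2/5 at 9/40 per hour takes 16/9 hours.

16/9 hours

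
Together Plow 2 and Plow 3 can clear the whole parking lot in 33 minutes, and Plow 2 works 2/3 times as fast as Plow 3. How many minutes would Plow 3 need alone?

Let Plow 3's rate be r; then Plow 2's rate is (2/3)r, so together (2/3 + 1)r = (5/3)r = 1/33.
Thus r = 1/55 per minute.
Plow 3 alone: 55 minutes; Plow 2 alone: 165/2 minutes.

55 minutes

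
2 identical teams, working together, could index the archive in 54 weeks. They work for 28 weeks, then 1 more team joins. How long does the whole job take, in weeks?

136/3 weeks

One team does 1/108 of the job per week.
After 28 weeks with 2 teams, 14/27 is done (13/27 left).
With 3 teams the rate is 3/108 = 1/36, so the rest takes 13/27 ÷ 1/36 = 52/3 weeks.
Total = 28 + 52/3 = 136/3 weeks.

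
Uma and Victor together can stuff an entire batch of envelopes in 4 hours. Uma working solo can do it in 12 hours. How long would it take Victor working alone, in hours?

Combined rate is 1/4 per hour.
Known contribution: 1/12 per hour.
So Victor's rate is 1/4 − 1/12 = 1/6, meaning 6 hours alone.

6 hours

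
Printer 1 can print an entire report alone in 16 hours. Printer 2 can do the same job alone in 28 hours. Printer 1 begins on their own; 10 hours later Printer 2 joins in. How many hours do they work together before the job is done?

In the first 10 hours Printer 1 alone does 10/16 = 5/8 of the job, leaving 3/8.
Once everyone is working, combined rate: 1/16 + 1/28 = (7 + 4)/112 = 11/112 per hour.
Remaining 3/8 at 11/112 per hour takes 42/11 hours.

42/11 hours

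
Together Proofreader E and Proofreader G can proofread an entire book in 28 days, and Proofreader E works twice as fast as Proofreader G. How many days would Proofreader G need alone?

84 days

Let Proofreader G's rate be r; then Proofreader E's rate is 2r, so together (2 + 1)r = 3r = 1/28.
Thus r = 1/84 per day.
Proofreader G alone: 84 days; Proofreader E alone: 42 days.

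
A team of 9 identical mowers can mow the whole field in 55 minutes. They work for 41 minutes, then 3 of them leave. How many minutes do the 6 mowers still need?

21 minutes

One mower does 1/495 of the job per minute.
After 41 minutes with 9 mowers, 41/55 is done (14/55 left).
With 6 mowers the rate is 6/495 = 2/165, so the rest takes 14/55 ÷ 2/165 = 21 minutes.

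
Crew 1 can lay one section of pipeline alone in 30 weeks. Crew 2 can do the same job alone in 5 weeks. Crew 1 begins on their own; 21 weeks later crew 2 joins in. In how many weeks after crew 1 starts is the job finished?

156/7 weeks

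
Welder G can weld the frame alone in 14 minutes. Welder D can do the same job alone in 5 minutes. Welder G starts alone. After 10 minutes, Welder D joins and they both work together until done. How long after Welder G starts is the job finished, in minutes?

210/19 minutes

In the first 10 minutes Welder G alone does 10/14 = 5/7 of the job, leaving 2/7.
Once everyone is working, combined rate: 1/14 + 1/5 = (5 + 14)/70 = 19/70 per minute.
Remaining 2/7 at 19/70 per minute takes 20/19 minutes.
Total from the start = 10 + 20/19 = 210/19 minutes.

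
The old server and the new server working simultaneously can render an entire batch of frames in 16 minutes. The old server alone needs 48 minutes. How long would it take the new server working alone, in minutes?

Combined rate is 1/16 per minute.
Known contribution: 1/48 per minute.
So the new server's rate is 1/16 − 1/48 = 1/24, meaning 24 minutes alone.

24 minutes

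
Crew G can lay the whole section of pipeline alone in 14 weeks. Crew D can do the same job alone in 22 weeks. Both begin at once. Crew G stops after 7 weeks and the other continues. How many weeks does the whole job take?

In the first 7 weeks the combined rate is 9/77, so 9/11 of the job is done, leaving 2/11.
After Crew G leaves the rate is 1/22 per week; the remaining 2/11 takes 4 weeks.
Total = 7 + 4 = 11 weeks.

11 weeks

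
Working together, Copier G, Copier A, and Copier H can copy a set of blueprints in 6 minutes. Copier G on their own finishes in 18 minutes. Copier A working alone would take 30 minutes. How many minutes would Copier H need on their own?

Combined rate is 1/6 per minute.
Known contribution: 1/18 + 1/30 = (5 + 3)/90 = 8/90 = 4/45 per minute.
So Copier H's rate is 1/6 − 4/45 = 7/90, meaning 90/7 minutes alone.

90/7 minutes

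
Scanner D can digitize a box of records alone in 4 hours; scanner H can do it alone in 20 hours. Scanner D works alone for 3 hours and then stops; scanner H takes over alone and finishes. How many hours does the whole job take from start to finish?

8 hours

In 3 hours scanner D does 3/4 of the job, leaving 1/4.
Scanner H works at 1/20 per hour, so finishing takes 1/4 ÷ 1/20 = 5 hours.
Total time = 3 + 5 = 8 hours.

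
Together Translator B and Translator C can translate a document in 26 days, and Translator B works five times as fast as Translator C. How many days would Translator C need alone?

156 days

Let Translator C's rate be r; then Translator B's rate is 5r, so together (5 + 1)r = 6r = 1/26.
Thus r = 1/156 per day.
Translator C alone: 156 days; Translator B alone: 156/5 days.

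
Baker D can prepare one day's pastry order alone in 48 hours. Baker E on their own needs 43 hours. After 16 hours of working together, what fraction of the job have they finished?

91/129

Combined rate: 1/48 + 1/43 = (43 + 48)/2064 = 91/2064 per hour.
In 16 hours they complete 16·91/2064 = 91/129 of the job.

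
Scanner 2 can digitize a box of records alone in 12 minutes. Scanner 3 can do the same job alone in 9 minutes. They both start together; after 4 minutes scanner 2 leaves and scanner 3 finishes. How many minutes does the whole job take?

In the first 4 minutes the combined rate is 7/36, so 7/9 of the job is done, leaving 2/9.
After scanner 2 leaves the rate is 1/9 per minute; the remaining 2/9 takes 2 minutes.
Total = 4 + 2 = 6 minutes.

6 minutes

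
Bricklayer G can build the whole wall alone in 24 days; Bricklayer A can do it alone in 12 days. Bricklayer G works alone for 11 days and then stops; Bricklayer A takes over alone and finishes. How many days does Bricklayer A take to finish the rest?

13/2 days

In 11 days Bricklayer G does 11/24 of the job, leaving 13/24.
Bricklayer A works at 1/12 per day, so finishing takes 13/24 ÷ 1/12 = 13/2 days.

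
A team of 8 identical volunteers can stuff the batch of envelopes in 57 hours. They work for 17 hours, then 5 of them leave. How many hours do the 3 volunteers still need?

320/3 hours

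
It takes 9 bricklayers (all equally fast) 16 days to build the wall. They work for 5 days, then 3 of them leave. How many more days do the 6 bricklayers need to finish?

One bricklayer does 1/144 of the job per day.
After 5 days with 9 bricklayers, 5/16 is done (11/16 left).
With 6 bricklayers the rate is 6/144 = 1/24, so the rest takes 11/16 ÷ 1/24 = 33/2 days.

33/2 days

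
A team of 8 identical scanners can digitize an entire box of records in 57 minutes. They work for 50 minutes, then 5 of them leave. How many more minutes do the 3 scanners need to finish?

56/3 minutes

One scanner does 1/456 of the job per minute.
After 50 minutes with 8 scanners, 50/57 is done (7/57 left).
With 3 scanners the rate is 3/456 = 1/152, so the rest takes 7/57 ÷ 1/152 = 56/3 minutes.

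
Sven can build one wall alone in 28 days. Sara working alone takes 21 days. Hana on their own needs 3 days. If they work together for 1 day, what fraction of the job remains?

7/12

Combined rate: 1/28 + 1/21 + 1/3 = (3 + 4 + 28)/84 = 35/84 = 5/12 per day.
In 1 day they complete 1·5/12 = 5/12 of the job.
So 7/12 remains.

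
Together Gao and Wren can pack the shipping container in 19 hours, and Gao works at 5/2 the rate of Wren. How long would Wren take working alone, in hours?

Let Wren's rate be r; then Gao's rate is (5/2)r, so together (5/2 + 1)r = (7/2)r = 1/19.
Thus r = 2/133 per hour.
Wren alone: 133/2 hours; Gao alone: 133/5 hours.

133/2 hours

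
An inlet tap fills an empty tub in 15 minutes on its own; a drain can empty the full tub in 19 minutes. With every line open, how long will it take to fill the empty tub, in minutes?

Net rate = 1/15 − 1/19 = (19 − 15)/285 = 4/285 per minute.
Filling time = 1 ÷ (4/285) = 285/4 minutes.

285/4 minutes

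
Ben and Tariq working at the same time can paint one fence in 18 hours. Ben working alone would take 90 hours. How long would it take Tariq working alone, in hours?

45/2 hours

Combined rate is 1/18 per hour.
Known contribution: 1/90 per hour.
So Tariq's rate is 1/18 − 1/90 = 2/45, meaning 45/2 hours alone.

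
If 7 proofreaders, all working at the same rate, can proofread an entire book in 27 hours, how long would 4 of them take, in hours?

189/4 hours

Total work is 7·27 = 189 proofreader-hours.
With 4 proofreaders: 189/4 hours.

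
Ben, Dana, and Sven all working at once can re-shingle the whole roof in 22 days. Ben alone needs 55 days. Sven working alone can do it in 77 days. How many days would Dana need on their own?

70 days

Combined rate is 1/22 per day.
Known contribution: 1/55 + 1/77 = (7 + 5)/385 = 12/385 per day.
So Dana's rate is 1/22 − 12/385 = 1/70, meaning 70 days alone.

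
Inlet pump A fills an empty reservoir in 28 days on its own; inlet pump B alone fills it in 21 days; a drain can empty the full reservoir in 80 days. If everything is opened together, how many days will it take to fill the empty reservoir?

240/17 days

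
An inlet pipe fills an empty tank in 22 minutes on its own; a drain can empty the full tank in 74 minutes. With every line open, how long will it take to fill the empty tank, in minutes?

407/13 minutes

Net rate = 1/22 − 1/74 = (37 − 11)/814 = 26/814 = 13/407 per minute.
Filling time = 1 ÷ (13/407) = 407/13 minutes.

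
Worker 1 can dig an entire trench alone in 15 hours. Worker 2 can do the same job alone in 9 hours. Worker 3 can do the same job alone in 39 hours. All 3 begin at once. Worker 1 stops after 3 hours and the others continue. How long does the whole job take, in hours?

In the first 3 hours the combined rate is 119/585, so 119/195 of the job is done, leaving 76/195.
After worker 1 leaves the rate is 16/117 per hour; the remaining 76/195 takes 57/20 hours.
Total = 3 + 57/20 = 117/20 hours.

117/20 hours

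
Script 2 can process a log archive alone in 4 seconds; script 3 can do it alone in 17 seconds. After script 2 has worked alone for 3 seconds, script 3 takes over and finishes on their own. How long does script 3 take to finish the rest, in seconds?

In 3 seconds script 2 does 3/4 of the job, leaving 1/4.
Script 3 works at 1/17 per second, so finishing takes 1/4 ÷ 1/17 = 17/4 seconds.

17/4 seconds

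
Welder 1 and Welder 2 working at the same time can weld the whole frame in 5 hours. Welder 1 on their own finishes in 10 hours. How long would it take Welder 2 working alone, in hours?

10 hours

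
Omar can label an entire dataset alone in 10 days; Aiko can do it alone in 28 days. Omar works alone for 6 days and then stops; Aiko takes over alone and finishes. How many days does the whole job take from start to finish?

86/5 days

In 6 days Omar does 6/10 = 3/5 of the job, leaving 2/5.
Aiko works at 1/28 per day, so finishing takes 2/5 ÷ 1/28 = 56/5 days.
Total time = 6 + 56/5 = 86/5 days.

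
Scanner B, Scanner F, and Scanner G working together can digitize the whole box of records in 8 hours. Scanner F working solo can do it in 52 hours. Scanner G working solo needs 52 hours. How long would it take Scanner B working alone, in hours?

104/9 hours

Combined rate is 1/8 per hour.
Known contribution: 1/52 + 1/52 = (1 + 1)/52 = 2/52 = 1/26 per hour.
So Scanner B's rate is 1/8 − 1/26 = 9/104, meaning 104/9 hours alone.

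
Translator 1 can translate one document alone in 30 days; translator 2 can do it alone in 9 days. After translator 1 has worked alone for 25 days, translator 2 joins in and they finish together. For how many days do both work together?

15/13 days

In 25 days translator 1 does 25/30 = 5/6 of the job, leaving 1/6.
Translator 1 and translator 2 together work at 13/90 per day, so finishing takes 1/6 ÷ 13/90 = 15/13 days.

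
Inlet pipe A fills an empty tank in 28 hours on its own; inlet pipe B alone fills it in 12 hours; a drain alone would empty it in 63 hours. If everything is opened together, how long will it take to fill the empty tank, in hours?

126/13 hours

Net rate = 1/28 + 1/12 − 1/63 = (9 + 21 − 4)/252 = 26/252 = 13/126 per hour.
Filling time = 1 ÷ (13/126) = 126/13 hours.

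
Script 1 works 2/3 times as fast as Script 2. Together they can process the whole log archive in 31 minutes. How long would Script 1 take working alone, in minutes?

Let Script 2's rate be r; then Script 1's rate is (2/3)r, so together (2/3 + 1)r = (5/3)r = 1/31.
Thus r = 3/155 per minute.
Script 2 alone: 155/3 minutes; Script 1 alone: 155/2 minutes.

155/2 minutes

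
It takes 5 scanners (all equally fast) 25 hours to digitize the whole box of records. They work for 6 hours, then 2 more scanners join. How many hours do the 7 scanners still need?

One scanner does 1/125 of the job per hour.
After 6 hours with 5 scanners, 6/25 is done (19/25 left).
With 7 scanners the rate is 7/125, so the rest takes 19/25 ÷ 7/125 = 95/7 hours.

95/7 hours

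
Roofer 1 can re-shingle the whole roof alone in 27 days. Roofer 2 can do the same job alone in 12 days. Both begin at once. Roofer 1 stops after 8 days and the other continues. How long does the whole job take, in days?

76/9 days

In the first 8 days the combined rate is 13/108, so 26/27 of the job is done, leaving 1/27.
After roofer 1 leaves the rate is 1/12 per day; the remaining 1/27 takes 4/9 days.
Total = 8 + 4/9 = 76/9 days.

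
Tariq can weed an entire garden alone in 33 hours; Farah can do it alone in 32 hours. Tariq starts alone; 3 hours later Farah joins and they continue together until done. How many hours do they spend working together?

192/13 hours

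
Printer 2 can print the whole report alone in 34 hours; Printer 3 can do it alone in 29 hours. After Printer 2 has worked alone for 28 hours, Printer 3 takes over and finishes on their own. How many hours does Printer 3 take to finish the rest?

87/17 hours

In 28 hours Printer 2 does 28/34 = 14/17 of the job, leaving 3/17.
Printer 3 works at 1/29 per hour, so finishing takes 3/17 ÷ 1/29 = 87/17 hours.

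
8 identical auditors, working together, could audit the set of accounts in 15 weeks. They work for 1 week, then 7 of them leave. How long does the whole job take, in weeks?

113 weeks

One auditor does 1/120 of the job per week.
After 1 week with 8 auditors, 1/15 is done (14/15 left).
With 1 auditor the rate is 1/120, so the rest takes 14/15 ÷ 1/120 = 112 weeks.
Total = 1 + 112 = 113 weeks.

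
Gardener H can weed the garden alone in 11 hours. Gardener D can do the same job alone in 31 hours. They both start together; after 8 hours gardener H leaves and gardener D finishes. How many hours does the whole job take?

93/11 hours

In the first 8 hours the combined rate is 42/341, so 336/341 of the job is done, leaving 5/341.
After gardener H leaves the rate is 1/31 per hour; the remaining 5/341 takes 5/11 hours.
Total = 8 + 5/11 = 93/11 hours.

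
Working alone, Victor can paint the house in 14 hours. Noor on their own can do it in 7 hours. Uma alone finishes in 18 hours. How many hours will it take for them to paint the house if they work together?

Combined rate: 1/14 + 1/7 + 1/18 = (9 + 18 + 7)/126 = 34/126 = 17/63 per hour.
Time = 1 ÷ (17/63) = 63/17 hours.

63/17 hours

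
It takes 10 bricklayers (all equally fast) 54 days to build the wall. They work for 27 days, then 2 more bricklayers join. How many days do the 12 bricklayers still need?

45/2 days

One bricklayer does 1/540 of the job per day.
After 27 days with 10 bricklayers, 1/2 is done (1/2 left).
With 12 bricklayers the rate is 12/540 = 1/45, so the rest takes 1/2 ÷ 1/45 = 45/2 days.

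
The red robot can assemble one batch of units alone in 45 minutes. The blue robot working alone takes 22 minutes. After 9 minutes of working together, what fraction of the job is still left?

43/110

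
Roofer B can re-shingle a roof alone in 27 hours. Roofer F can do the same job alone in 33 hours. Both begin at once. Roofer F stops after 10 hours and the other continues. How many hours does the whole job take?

207/11 hours

In the first 10 hours the combined rate is 20/297, so 200/297 of the job is done, leaving 97/297.
After roofer F leaves the rate is 1/27 per hour; the remaining 97/297 takes 97/11 hours.
Total = 10 + 97/11 = 207/11 hours.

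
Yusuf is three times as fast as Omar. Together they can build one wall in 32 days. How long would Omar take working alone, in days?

Let Omar's rate be r; then Yusuf's rate is 3r, so together (3 + 1)r = 4r = 1/32.
Thus r = 1/128 per day.
Omar alone: 128 days; Yusuf alone: 128/3 days.

128 days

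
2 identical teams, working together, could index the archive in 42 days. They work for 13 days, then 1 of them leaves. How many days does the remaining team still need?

One team does 1/84 of the job per day.
After 13 days with 2 teams, 13/42 is done (29/42 left).
With 1 team the rate is 1/84, so the rest takes 29/42 ÷ 1/84 = 58 days.

58 days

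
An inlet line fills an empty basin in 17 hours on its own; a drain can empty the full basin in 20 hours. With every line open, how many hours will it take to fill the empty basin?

340/3 hours

Net rate = 1/17 − 1/20 = (20 − 17)/340 = 3/340 per hour.
Filling time = 1 ÷ (3/340) = 340/3 hours.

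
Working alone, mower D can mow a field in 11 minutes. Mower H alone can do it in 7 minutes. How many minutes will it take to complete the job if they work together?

77/18 minutes

With two workers the combined time is the product over the sum: 11·7/(11+7) = 77/18 minutes.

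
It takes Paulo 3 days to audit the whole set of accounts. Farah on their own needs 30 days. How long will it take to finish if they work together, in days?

Combined rate: 1/3 + 1/30 = (10 + 1)/30 = 11/30 per day.
Time = 1 ÷ (11/30) = 30/11 days.

30/11 days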